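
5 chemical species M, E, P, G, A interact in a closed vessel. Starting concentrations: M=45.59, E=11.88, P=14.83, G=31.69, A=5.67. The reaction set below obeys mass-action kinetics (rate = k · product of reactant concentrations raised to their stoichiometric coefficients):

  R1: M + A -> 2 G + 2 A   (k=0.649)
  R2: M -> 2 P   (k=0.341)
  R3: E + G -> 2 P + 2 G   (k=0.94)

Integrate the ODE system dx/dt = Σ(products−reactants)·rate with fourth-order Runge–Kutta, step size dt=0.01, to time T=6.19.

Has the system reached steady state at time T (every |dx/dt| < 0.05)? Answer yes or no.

RK4 with dt=0.01: 619 steps to T=6.19. Trajectory (selected grid times):
t=0.00: M=45.59 E=11.88 P=14.83 G=31.69 A=5.67
t=0.69: M=0.00 E=0.00 P=40.88 G=132.46 A=50.12
t=1.38: M=0.00 E=0.00 P=40.88 G=132.46 A=50.12
t=2.06: M=0.00 E=0.00 P=40.88 G=132.46 A=50.12
t=2.75: M=0.00 E=0.00 P=40.88 G=132.46 A=50.12
t=3.44: M=0.00 E=0.00 P=40.88 G=132.46 A=50.12
t=4.13: M=0.00 E=0.00 P=40.88 G=132.46 A=50.12
t=4.81: M=0.00 E=0.00 P=40.88 G=132.46 A=50.12
t=5.50: M=0.00 E=0.00 P=40.88 G=132.46 A=50.12
t=6.19: M=0.00 E=0.00 P=40.88 G=132.46 A=50.12
Rates at T: R1=0.0000, R2=0.0000, R3=0.0000
dx/dt at T (Σ net stoichiometry × rate): M=-0.0000, E=-0.0000, P=+0.0000, G=+0.0000, A=+0.0000
Largest |dx/dt| is |+0.0000| (G) < 0.05 → steady.

Steady state at T: yes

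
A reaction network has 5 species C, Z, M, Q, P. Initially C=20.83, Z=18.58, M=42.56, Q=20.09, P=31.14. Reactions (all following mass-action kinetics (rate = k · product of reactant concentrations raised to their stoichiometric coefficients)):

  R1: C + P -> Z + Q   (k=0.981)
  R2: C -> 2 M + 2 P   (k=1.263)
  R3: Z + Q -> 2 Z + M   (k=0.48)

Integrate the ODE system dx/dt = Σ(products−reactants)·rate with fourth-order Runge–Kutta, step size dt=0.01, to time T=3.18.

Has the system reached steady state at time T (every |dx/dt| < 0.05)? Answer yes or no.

RK4 with dt=0.01: 318 steps to T=3.18. Trajectory (selected grid times):
t=0.00: C=20.83 Z=18.58 M=42.56 Q=20.09 P=31.14
t=0.35: C=0.05 Z=77.81 M=84.58 Q=0.03 P=13.93
t=0.71: C=0.00 Z=77.94 M=84.67 Q=0.00 P=13.89
t=1.06: C=0.00 Z=77.95 M=84.67 Q=0.00 P=13.89
t=1.41: C=0.00 Z=77.95 M=84.67 Q=0.00 P=13.89
t=1.77: C=0.00 Z=77.95 M=84.67 Q=0.00 P=13.89
t=2.12: C=0.00 Z=77.95 M=84.67 Q=0.00 P=13.89
t=2.47: C=0.00 Z=77.95 M=84.67 Q=0.00 P=13.89
t=2.83: C=0.00 Z=77.95 M=84.67 Q=0.00 P=13.89
t=3.18: C=0.00 Z=77.95 M=84.67 Q=0.00 P=13.89
Rates at T: R1=0.0000, R2=0.0000, R3=0.0000
dx/dt at T (Σ net stoichiometry × rate): C=-0.0000, Z=+0.0000, M=+0.0000, Q=-0.0000, P=-0.0000
Largest |dx/dt| is |+0.0000| (Z) < 0.05 → steady.

Steady state at T: yes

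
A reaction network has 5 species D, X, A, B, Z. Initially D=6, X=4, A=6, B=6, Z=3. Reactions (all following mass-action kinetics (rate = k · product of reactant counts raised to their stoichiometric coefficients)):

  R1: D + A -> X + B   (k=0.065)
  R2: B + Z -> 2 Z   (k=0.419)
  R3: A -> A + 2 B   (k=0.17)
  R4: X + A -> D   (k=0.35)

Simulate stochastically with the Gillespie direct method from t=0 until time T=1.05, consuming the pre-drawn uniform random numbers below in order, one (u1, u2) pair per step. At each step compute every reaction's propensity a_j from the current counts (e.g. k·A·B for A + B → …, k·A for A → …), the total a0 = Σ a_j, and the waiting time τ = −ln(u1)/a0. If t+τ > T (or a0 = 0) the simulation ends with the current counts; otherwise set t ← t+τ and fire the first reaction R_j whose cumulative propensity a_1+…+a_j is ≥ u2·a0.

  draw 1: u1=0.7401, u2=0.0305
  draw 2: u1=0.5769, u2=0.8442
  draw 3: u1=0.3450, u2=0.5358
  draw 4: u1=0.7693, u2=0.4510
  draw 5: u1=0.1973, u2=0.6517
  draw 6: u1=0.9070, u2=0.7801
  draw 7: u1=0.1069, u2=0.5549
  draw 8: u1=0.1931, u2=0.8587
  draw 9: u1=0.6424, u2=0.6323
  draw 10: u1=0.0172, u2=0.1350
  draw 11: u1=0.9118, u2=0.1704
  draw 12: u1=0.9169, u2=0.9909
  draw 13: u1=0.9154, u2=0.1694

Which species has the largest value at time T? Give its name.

t=0.000: D=6 X=4 A=6 B=6 Z=3
Draw 1: a1=2.340, a2=7.542, a3=1.020, a4=8.400, a0=19.302; τ=−ln(0.7401)/19.302=0.016 → t=0.016; u2·a0=0.0305·19.302=0.589 ≤ a1=2.340 → R1 fires; D=5 X=5 A=5 B=7 Z=3
Draw 2: a1=1.625, a2=8.799, a3=0.850, a4=8.750, a0=20.024; τ=−ln(0.5769)/20.024=0.027 → t=0.043; u2·a0=0.8442·20.024=16.904; a1+…+a3=11.274 < 16.904 ≤ a1+…+a4=20.024 → R4 fires; D=6 X=4 A=4 B=7 Z=3
Draw 3: a1=1.560, a2=8.799, a3=0.680, a4=5.600, a0=16.639; τ=−ln(0.3450)/16.639=0.064 → t=0.107; u2·a0=0.5358·16.639=8.915; a1=1.560 < 8.915 ≤ a1+a2=10.359 → R2 fires; D=6 X=4 A=4 B=6 Z=4
Draw 4: a1=1.560, a2=10.056, a3=0.680, a4=5.600, a0=17.896; τ=−ln(0.7693)/17.896=0.015 → t=0.122; u2·a0=0.4510·17.896=8.071; a1=1.560 < 8.071 ≤ a1+a2=11.616 → R2 fires; D=6 X=4 A=4 B=5 Z=5
Draw 5: a1=1.560, a2=10.475, a3=0.680, a4=5.600, a0=18.315; τ=−ln(0.1973)/18.315=0.089 → t=0.210; u2·a0=0.6517·18.315=11.936; a1=1.560 < 11.936 ≤ a1+a2=12.035 → R2 fires; D=6 X=4 A=4 B=4 Z=6
Draw 6: a1=1.560, a2=10.056, a3=0.680, a4=5.600, a0=17.896; τ=−ln(0.9070)/17.896=0.005 → t=0.216; u2·a0=0.7801·17.896=13.961; a1+…+a3=12.296 < 13.961 ≤ a1+…+a4=17.896 → R4 fires; D=7 X=3 A=3 B=4 Z=6
Draw 7: a1=1.365, a2=10.056, a3=0.510, a4=3.150, a0=15.081; τ=−ln(0.1069)/15.081=0.148 → t=0.364; u2·a0=0.5549·15.081=8.368; a1=1.365 < 8.368 ≤ a1+a2=11.421 → R2 fires; D=7 X=3 A=3 B=3 Z=7
Draw 8: a1=1.365, a2=8.799, a3=0.510, a4=3.150, a0=13.824; τ=−ln(0.1931)/13.824=0.119 → t=0.483; u2·a0=0.8587·13.824=11.871; a1+…+a3=10.674 < 11.871 ≤ a1+…+a4=13.824 → R4 fires; D=8 X=2 A=2 B=3 Z=7
Draw 9: a1=1.040, a2=8.799, a3=0.340, a4=1.400, a0=11.579; τ=−ln(0.6424)/11.579=0.038 → t=0.521; u2·a0=0.6323·11.579=7.321; a1=1.040 < 7.321 ≤ a1+a2=9.839 → R2 fires; D=8 X=2 A=2 B=2 Z=8
Draw 10: a1=1.040, a2=6.704, a3=0.340, a4=1.400, a0=9.484; τ=−ln(0.0172)/9.484=0.428 → t=0.950; u2·a0=0.1350·9.484=1.280; a1=1.040 < 1.280 ≤ a1+a2=7.744 → R2 fires; D=8 X=2 A=2 B=1 Z=9
Draw 11: a1=1.040, a2=3.771, a3=0.340, a4=1.400, a0=6.551; τ=−ln(0.9118)/6.551=0.014 → t=0.964; u2·a0=0.1704·6.551=1.116; a1=1.040 < 1.116 ≤ a1+a2=4.811 → R2 fires; D=8 X=2 A=2 B=0 Z=10
Draw 12: a1=1.040, a2=0.000, a3=0.340, a4=1.400, a0=2.780; τ=−ln(0.9169)/2.780=0.031 → t=0.995; u2·a0=0.9909·2.780=2.755; a1+…+a3=1.380 < 2.755 ≤ a1+…+a4=2.780 → R4 fires; D=9 X=1 A=1 B=0 Z=10
Draw 13: a1=0.585, a2=0.000, a3=0.170, a4=0.350, a0=1.105; τ=−ln(0.9154)/1.105=0.080 → t=1.075 > T=1.05: stop.
At T=1.05: D=9 X=1 A=1 B=0 Z=10; the largest is Z.

Dominant species at T: Z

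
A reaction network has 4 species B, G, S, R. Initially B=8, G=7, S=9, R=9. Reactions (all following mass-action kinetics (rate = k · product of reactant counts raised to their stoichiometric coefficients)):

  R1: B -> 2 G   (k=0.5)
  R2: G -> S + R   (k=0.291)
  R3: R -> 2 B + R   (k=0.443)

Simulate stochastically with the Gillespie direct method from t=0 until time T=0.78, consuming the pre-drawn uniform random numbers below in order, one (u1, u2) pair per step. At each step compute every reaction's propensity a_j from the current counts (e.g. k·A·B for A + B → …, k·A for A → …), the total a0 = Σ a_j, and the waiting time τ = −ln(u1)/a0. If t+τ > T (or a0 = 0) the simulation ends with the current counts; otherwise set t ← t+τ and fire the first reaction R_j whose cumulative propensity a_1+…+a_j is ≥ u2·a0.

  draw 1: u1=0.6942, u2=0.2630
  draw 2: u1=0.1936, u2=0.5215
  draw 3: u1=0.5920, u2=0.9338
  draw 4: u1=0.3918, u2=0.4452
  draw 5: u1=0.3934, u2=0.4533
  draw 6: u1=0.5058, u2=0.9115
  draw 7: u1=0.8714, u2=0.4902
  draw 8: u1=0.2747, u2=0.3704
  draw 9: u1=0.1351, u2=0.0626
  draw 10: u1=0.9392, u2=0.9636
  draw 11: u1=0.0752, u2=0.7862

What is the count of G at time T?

t=0.000: B=8 G=7 S=9 R=9
Draw 1: a1=4.000, a2=2.037, a3=3.987, a0=10.024; τ=−ln(0.6942)/10.024=0.036 → t=0.036; u2·a0=0.2630·10.024=2.636 ≤ a1=4.000 → R1 fires; B=7 G=9 S=9 R=9
Draw 2: a1=3.500, a2=2.619, a3=3.987, a0=10.106; τ=−ln(0.1936)/10.106=0.162 → t=0.199; u2·a0=0.5215·10.106=5.270; a1=3.500 < 5.270 ≤ a1+a2=6.119 → R2 fires; B=7 G=8 S=10 R=10
Draw 3: a1=3.500, a2=2.328, a3=4.430, a0=10.258; τ=−ln(0.5920)/10.258=0.051 → t=0.250; u2·a0=0.9338·10.258=9.579; a1+a2=5.828 < 9.579 ≤ a1+…+a3=10.258 → R3 fires; B=9 G=8 S=10 R=10
Draw 4: a1=4.500, a2=2.328, a3=4.430, a0=11.258; τ=−ln(0.3918)/11.258=0.083 → t=0.333; u2·a0=0.4452·11.258=5.012; a1=4.500 < 5.012 ≤ a1+a2=6.828 → R2 fires; B=9 G=7 S=11 R=11
Draw 5: a1=4.500, a2=2.037, a3=4.873, a0=11.410; τ=−ln(0.3934)/11.410=0.082 → t=0.415; u2·a0=0.4533·11.410=5.172; a1=4.500 < 5.172 ≤ a1+a2=6.537 → R2 fires; B=9 G=6 S=12 R=12
Draw 6: a1=4.500, a2=1.746, a3=5.316, a0=11.562; τ=−ln(0.5058)/11.562=0.059 → t=0.474; u2·a0=0.9115·11.562=10.539; a1+a2=6.246 < 10.539 ≤ a1+…+a3=11.562 → R3 fires; B=11 G=6 S=12 R=12
Draw 7: a1=5.500, a2=1.746, a3=5.316, a0=12.562; τ=−ln(0.8714)/12.562=0.011 → t=0.485; u2·a0=0.4902·12.562=6.158; a1=5.500 < 6.158 ≤ a1+a2=7.246 → R2 fires; B=11 G=5 S=13 R=13
Draw 8: a1=5.500, a2=1.455, a3=5.759, a0=12.714; τ=−ln(0.2747)/12.714=0.102 → t=0.587; u2·a0=0.3704·12.714=4.709 ≤ a1=5.500 → R1 fires; B=10 G=7 S=13 R=13
Draw 9: a1=5.000, a2=2.037, a3=5.759, a0=12.796; τ=−ln(0.1351)/12.796=0.156 → t=0.743; u2·a0=0.0626·12.796=0.801 ≤ a1=5.000 → R1 fires; B=9 G=9 S=13 R=13
Draw 10: a1=4.500, a2=2.619, a3=5.759, a0=12.878; τ=−ln(0.9392)/12.878=0.005 → t=0.748; u2·a0=0.9636·12.878=12.409; a1+a2=7.119 < 12.409 ≤ a1+…+a3=12.878 → R3 fires; B=11 G=9 S=13 R=13
Draw 11: a1=5.500, a2=2.619, a3=5.759, a0=13.878; τ=−ln(0.0752)/13.878=0.186 → t=0.934 > T=0.78: stop.
Read off G at T=0.78: 9

G at T = 9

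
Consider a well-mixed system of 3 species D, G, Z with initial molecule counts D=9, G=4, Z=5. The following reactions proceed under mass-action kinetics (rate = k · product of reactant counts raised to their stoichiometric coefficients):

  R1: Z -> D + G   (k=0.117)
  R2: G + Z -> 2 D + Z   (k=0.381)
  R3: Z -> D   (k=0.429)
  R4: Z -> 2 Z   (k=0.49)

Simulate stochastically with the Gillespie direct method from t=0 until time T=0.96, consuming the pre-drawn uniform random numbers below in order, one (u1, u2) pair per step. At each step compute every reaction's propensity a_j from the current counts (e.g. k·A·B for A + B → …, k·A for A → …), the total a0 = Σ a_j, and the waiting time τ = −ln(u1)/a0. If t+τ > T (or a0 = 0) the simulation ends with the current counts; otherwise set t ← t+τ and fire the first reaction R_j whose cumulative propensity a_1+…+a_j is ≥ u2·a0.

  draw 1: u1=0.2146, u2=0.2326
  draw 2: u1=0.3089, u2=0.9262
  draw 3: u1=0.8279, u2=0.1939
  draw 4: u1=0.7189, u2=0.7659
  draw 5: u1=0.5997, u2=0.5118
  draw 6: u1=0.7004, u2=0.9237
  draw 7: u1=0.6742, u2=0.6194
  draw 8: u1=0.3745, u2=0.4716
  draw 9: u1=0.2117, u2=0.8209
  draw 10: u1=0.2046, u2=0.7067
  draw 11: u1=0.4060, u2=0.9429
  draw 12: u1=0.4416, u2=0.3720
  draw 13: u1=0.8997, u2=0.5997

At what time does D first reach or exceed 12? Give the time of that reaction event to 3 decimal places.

t=0.000: D=9 G=4 Z=5
Draw 1: a1=0.585, a2=7.620, a3=2.145, a4=2.450, a0=12.800; τ=−ln(0.2146)/12.800=0.120 → t=0.120; u2·a0=0.2326·12.800=2.977; a1=0.585 < 2.977 ≤ a1+a2=8.205 → R2 fires; D=11 G=3 Z=5
Draw 2: a1=0.585, a2=5.715, a3=2.145, a4=2.450, a0=10.895; τ=−ln(0.3089)/10.895=0.108 → t=0.228; u2·a0=0.9262·10.895=10.091; a1+…+a3=8.445 < 10.091 ≤ a1+…+a4=10.895 → R4 fires; D=11 G=3 Z=6
Draw 3: a1=0.702, a2=6.858, a3=2.574, a4=2.940, a0=13.074; τ=−ln(0.8279)/13.074=0.014 → t=0.243; u2·a0=0.1939·13.074=2.535; a1=0.702 < 2.535 ≤ a1+a2=7.560 → R2 fires; D=13 G=2 Z=6
Draw 4: a1=0.702, a2=4.572, a3=2.574, a4=2.940, a0=10.788; τ=−ln(0.7189)/10.788=0.031 → t=0.273; u2·a0=0.7659·10.788=8.263; a1+…+a3=7.848 < 8.263 ≤ a1+…+a4=10.788 → R4 fires; D=13 G=2 Z=7
Draw 5: a1=0.819, a2=5.334, a3=3.003, a4=3.430, a0=12.586; τ=−ln(0.5997)/12.586=0.041 → t=0.314; u2·a0=0.5118·12.586=6.442; a1+a2=6.153 < 6.442 ≤ a1+…+a3=9.156 → R3 fires; D=14 G=2 Z=6
Draw 6: a1=0.702, a2=4.572, a3=2.574, a4=2.940, a0=10.788; τ=−ln(0.7004)/10.788=0.033 → t=0.347; u2·a0=0.9237·10.788=9.965; a1+…+a3=7.848 < 9.965 ≤ a1+…+a4=10.788 → R4 fires; D=14 G=2 Z=7
Draw 7: a1=0.819, a2=5.334, a3=3.003, a4=3.430, a0=12.586; τ=−ln(0.6742)/12.586=0.031 → t=0.378; u2·a0=0.6194·12.586=7.796; a1+a2=6.153 < 7.796 ≤ a1+…+a3=9.156 → R3 fires; D=15 G=2 Z=6
Draw 8: a1=0.702, a2=4.572, a3=2.574, a4=2.940, a0=10.788; τ=−ln(0.3745)/10.788=0.091 → t=0.469; u2·a0=0.4716·10.788=5.088; a1=0.702 < 5.088 ≤ a1+a2=5.274 → R2 fires; D=17 G=1 Z=6
Draw 9: a1=0.702, a2=2.286, a3=2.574, a4=2.940, a0=8.502; τ=−ln(0.2117)/8.502=0.183 → t=0.652; u2·a0=0.8209·8.502=6.979; a1+…+a3=5.562 < 6.979 ≤ a1+…+a4=8.502 → R4 fires; D=17 G=1 Z=7
Draw 10: a1=0.819, a2=2.667, a3=3.003, a4=3.430, a0=9.919; τ=−ln(0.2046)/9.919=0.160 → t=0.812; u2·a0=0.7067·9.919=7.010; a1+…+a3=6.489 < 7.010 ≤ a1+…+a4=9.919 → R4 fires; D=17 G=1 Z=8
Draw 11: a1=0.936, a2=3.048, a3=3.432, a4=3.920, a0=11.336; τ=−ln(0.4060)/11.336=0.080 → t=0.891; u2·a0=0.9429·11.336=10.689; a1+…+a3=7.416 < 10.689 ≤ a1+…+a4=11.336 → R4 fires; D=17 G=1 Z=9
Draw 12: a1=1.053, a2=3.429, a3=3.861, a4=4.410, a0=12.753; τ=−ln(0.4416)/12.753=0.064 → t=0.955; u2·a0=0.3720·12.753=4.744; a1+a2=4.482 < 4.744 ≤ a1+…+a3=8.343 → R3 fires; D=18 G=1 Z=8
Draw 13: a1=0.936, a2=3.048, a3=3.432, a4=3.920, a0=11.336; τ=−ln(0.8997)/11.336=0.009 → t=0.965 > T=0.96: stop.
D first becomes ≥ 12 when it reaches 13 at the event at t=0.243.

Threshold first reached at t = 0.243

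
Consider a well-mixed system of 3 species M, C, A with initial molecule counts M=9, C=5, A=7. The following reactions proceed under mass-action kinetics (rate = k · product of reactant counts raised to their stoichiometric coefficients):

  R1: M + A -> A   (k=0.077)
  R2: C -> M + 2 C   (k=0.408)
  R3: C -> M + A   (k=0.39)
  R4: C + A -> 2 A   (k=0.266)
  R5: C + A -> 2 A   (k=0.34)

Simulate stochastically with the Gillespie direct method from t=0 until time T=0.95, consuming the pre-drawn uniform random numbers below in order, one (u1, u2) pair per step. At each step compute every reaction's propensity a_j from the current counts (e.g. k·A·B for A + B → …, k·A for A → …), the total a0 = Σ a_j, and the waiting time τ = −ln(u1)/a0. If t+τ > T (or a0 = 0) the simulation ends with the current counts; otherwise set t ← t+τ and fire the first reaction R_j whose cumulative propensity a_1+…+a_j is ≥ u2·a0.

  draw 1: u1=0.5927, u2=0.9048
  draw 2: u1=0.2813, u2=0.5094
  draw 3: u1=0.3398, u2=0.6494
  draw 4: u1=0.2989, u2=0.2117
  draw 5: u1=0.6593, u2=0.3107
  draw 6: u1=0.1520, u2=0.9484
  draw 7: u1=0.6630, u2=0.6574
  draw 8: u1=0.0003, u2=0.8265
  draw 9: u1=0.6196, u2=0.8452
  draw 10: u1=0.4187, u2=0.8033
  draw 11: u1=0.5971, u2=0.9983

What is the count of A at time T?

t=0.000: M=9 C=5 A=7
Draw 1: a1=4.851, a2=2.040, a3=1.950, a4=9.310, a5=11.900, a0=30.051; τ=−ln(0.5927)/30.051=0.017 → t=0.017; u2·a0=0.9048·30.051=27.190; a1+…+a4=18.151 < 27.190 ≤ a1+…+a5=30.051 → R5 fires; M=9 C=4 A=8
Draw 2: a1=5.544, a2=1.632, a3=1.560, a4=8.512, a5=10.880, a0=28.128; τ=−ln(0.2813)/28.128=0.045 → t=0.062; u2·a0=0.5094·28.128=14.328; a1+…+a3=8.736 < 14.328 ≤ a1+…+a4=17.248 → R4 fires; M=9 C=3 A=9
Draw 3: a1=6.237, a2=1.224, a3=1.170, a4=7.182, a5=9.180, a0=24.993; τ=−ln(0.3398)/24.993=0.043 → t=0.106; u2·a0=0.6494·24.993=16.230; a1+…+a4=15.813 < 16.230 ≤ a1+…+a5=24.993 → R5 fires; M=9 C=2 A=10
Draw 4: a1=6.930, a2=0.816, a3=0.780, a4=5.320, a5=6.800, a0=20.646; τ=−ln(0.2989)/20.646=0.058 → t=0.164; u2·a0=0.2117·20.646=4.371 ≤ a1=6.930 → R1 fires; M=8 C=2 A=10
Draw 5: a1=6.160, a2=0.816, a3=0.780, a4=5.320, a5=6.800, a0=19.876; τ=−ln(0.6593)/19.876=0.021 → t=0.185; u2·a0=0.3107·19.876=6.175; a1=6.160 < 6.175 ≤ a1+a2=6.976 → R2 fires; M=9 C=3 A=10
Draw 6: a1=6.930, a2=1.224, a3=1.170, a4=7.980, a5=10.200, a0=27.504; τ=−ln(0.1520)/27.504=0.068 → t=0.254; u2·a0=0.9484·27.504=26.085; a1+…+a4=17.304 < 26.085 ≤ a1+…+a5=27.504 → R5 fires; M=9 C=2 A=11
Draw 7: a1=7.623, a2=0.816, a3=0.780, a4=5.852, a5=7.480, a0=22.551; τ=−ln(0.6630)/22.551=0.018 → t=0.272; u2·a0=0.6574·22.551=14.825; a1+…+a3=9.219 < 14.825 ≤ a1+…+a4=15.071 → R4 fires; M=9 C=1 A=12
Draw 8: a1=8.316, a2=0.408, a3=0.390, a4=3.192, a5=4.080, a0=16.386; τ=−ln(0.0003)/16.386=0.495 → t=0.767; u2·a0=0.8265·16.386=13.543; a1+…+a4=12.306 < 13.543 ≤ a1+…+a5=16.386 → R5 fires; M=9 C=0 A=13
Draw 9: a1=9.009, a2=0.000, a3=0.000, a4=0.000, a5=0.000, a0=9.009; τ=−ln(0.6196)/9.009=0.053 → t=0.820; u2·a0=0.8452·9.009=7.614 ≤ a1=9.009 → R1 fires; M=8 C=0 A=13
Draw 10: a1=8.008, a2=0.000, a3=0.000, a4=0.000, a5=0.000, a0=8.008; τ=−ln(0.4187)/8.008=0.109 → t=0.929; u2·a0=0.8033·8.008=6.433 ≤ a1=8.008 → R1 fires; M=7 C=0 A=13
Draw 11: a1=7.007, a2=0.000, a3=0.000, a4=0.000, a5=0.000, a0=7.007; τ=−ln(0.5971)/7.007=0.074 → t=1.002 > T=0.95: stop.
Read off A at T=0.95: 13

A at T = 13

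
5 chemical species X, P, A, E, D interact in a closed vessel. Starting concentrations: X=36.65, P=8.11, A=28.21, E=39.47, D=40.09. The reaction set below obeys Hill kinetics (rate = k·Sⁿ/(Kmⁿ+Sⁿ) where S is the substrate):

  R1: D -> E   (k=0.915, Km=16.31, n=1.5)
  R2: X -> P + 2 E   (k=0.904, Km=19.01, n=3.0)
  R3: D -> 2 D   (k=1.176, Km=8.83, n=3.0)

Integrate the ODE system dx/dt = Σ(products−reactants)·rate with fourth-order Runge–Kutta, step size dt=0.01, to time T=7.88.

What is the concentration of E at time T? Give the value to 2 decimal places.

RK4 with dt=0.01: 788 steps to T=7.88. Trajectory (selected grid times):
t=0.00: X=36.65 P=8.11 A=28.21 E=39.47 D=40.09
t=0.88: X=35.95 P=8.81 A=28.21 E=41.50 D=40.47
t=1.75: X=35.27 P=9.49 A=28.21 E=43.50 D=40.85
t=2.63: X=34.59 P=10.17 A=28.21 E=45.52 D=41.23
t=3.50: X=33.92 P=10.84 A=28.21 E=47.50 D=41.61
t=4.38: X=33.24 P=11.52 A=28.21 E=49.49 D=41.99
t=5.25: X=32.58 P=12.18 A=28.21 E=51.45 D=42.36
t=6.13: X=31.92 P=12.84 A=28.21 E=53.42 D=42.73
t=7.00: X=31.28 P=13.48 A=28.21 E=55.36 D=43.10
t=7.88: X=30.63 P=14.13 A=28.21 E=57.31 D=43.47
Read off E at T=7.88: 57.31

E at T = 57.31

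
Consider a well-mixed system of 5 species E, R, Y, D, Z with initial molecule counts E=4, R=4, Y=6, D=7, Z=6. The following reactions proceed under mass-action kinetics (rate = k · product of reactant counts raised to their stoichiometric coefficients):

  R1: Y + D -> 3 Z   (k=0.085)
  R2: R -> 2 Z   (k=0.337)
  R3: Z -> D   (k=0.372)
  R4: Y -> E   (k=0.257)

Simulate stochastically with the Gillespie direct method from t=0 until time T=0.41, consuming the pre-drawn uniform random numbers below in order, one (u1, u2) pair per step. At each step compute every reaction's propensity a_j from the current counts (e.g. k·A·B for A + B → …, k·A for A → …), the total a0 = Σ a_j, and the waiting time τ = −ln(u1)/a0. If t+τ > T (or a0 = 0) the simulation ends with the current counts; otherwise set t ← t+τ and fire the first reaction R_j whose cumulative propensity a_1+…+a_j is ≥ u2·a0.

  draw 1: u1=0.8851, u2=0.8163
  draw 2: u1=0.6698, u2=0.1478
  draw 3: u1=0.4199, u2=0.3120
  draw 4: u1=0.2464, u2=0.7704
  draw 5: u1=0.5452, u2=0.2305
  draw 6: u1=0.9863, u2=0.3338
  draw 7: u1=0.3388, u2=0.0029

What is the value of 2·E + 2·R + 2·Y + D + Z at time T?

Value at T = 41

Check how each reaction changes W = 2·E + 2·R + 2·Y + D + Z (weight of products minus weight of reactants):
R1: Y + D -> 3 Z: (1·3) − (2·1 + 1·1) = 3 − 3 = 0
R2: R -> 2 Z: (1·2) − (2·1) = 2 − 2 = 0
R3: Z -> D: (1·1) − (1·1) = 1 − 1 = 0
R4: Y -> E: (2·1) − (2·1) = 2 − 2 = 0
Every reaction leaves W unchanged, so W is conserved and no simulation is needed: W(T) = W(0) = 2·4 + 2·4 + 2·6 + 7 + 6 = 41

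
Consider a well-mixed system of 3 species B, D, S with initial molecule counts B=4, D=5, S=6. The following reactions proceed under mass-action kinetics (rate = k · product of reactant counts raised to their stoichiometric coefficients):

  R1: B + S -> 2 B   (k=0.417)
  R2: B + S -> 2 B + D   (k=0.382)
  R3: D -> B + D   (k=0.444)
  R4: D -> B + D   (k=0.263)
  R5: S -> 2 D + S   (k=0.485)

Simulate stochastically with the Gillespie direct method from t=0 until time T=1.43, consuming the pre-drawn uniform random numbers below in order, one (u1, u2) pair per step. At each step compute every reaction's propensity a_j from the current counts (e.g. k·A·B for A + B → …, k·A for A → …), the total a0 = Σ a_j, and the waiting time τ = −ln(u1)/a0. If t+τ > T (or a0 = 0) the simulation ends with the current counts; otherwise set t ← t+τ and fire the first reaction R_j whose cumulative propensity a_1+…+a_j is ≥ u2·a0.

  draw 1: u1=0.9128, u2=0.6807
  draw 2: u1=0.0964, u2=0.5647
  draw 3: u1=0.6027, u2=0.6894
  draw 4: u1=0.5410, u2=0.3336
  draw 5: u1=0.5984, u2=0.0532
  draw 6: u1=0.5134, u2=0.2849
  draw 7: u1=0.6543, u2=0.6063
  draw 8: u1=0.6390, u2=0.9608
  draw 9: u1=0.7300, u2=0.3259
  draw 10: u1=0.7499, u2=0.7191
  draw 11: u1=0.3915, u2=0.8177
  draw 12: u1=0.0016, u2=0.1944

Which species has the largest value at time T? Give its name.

Dominant species at T: B

t=0.000: B=4 D=5 S=6
Draw 1: a1=10.008, a2=9.168, a3=2.220, a4=1.315, a5=2.910, a0=25.621; τ=−ln(0.9128)/25.621=0.004 → t=0.004; u2·a0=0.6807·25.621=17.440; a1=10.008 < 17.440 ≤ a1+a2=19.176 → R2 fires; B=5 D=6 S=5
Draw 2: a1=10.425, a2=9.550, a3=2.664, a4=1.578, a5=2.425, a0=26.642; τ=−ln(0.0964)/26.642=0.088 → t=0.091; u2·a0=0.5647·26.642=15.045; a1=10.425 < 15.045 ≤ a1+a2=19.975 → R2 fires; B=6 D=7 S=4
Draw 3: a1=10.008, a2=9.168, a3=3.108, a4=1.841, a5=1.940, a0=26.065; τ=−ln(0.6027)/26.065=0.019 → t=0.111; u2·a0=0.6894·26.065=17.969; a1=10.008 < 17.969 ≤ a1+a2=19.176 → R2 fires; B=7 D=8 S=3
Draw 4: a1=8.757, a2=8.022, a3=3.552, a4=2.104, a5=1.455, a0=23.890; τ=−ln(0.5410)/23.890=0.026 → t=0.137; u2·a0=0.3336·23.890=7.970 ≤ a1=8.757 → R1 fires; B=8 D=8 S=2
Draw 5: a1=6.672, a2=6.112, a3=3.552, a4=2.104, a5=0.970, a0=19.410; τ=−ln(0.5984)/19.410=0.026 → t=0.163; u2·a0=0.0532·19.410=1.033 ≤ a1=6.672 → R1 fires; B=9 D=8 S=1
Draw 6: a1=3.753, a2=3.438, a3=3.552, a4=2.104, a5=0.485, a0=13.332; τ=−ln(0.5134)/13.332=0.050 → t=0.213; u2·a0=0.2849·13.332=3.798; a1=3.753 < 3.798 ≤ a1+a2=7.191 → R2 fires; B=10 D=9 S=0
Draw 7: a1=0.000, a2=0.000, a3=3.996, a4=2.367, a5=0.000, a0=6.363; τ=−ln(0.6543)/6.363=0.067 → t=0.280; u2·a0=0.6063·6.363=3.858; a1+a2=0.000 < 3.858 ≤ a1+…+a3=3.996 → R3 fires; B=11 D=9 S=0
Draw 8: a1=0.000, a2=0.000, a3=3.996, a4=2.367, a5=0.000, a0=6.363; τ=−ln(0.6390)/6.363=0.070 → t=0.350; u2·a0=0.9608·6.363=6.114; a1+…+a3=3.996 < 6.114 ≤ a1+…+a4=6.363 → R4 fires; B=12 D=9 S=0
Draw 9: a1=0.000, a2=0.000, a3=3.996, a4=2.367, a5=0.000, a0=6.363; τ=−ln(0.7300)/6.363=0.049 → t=0.399; u2·a0=0.3259·6.363=2.074; a1+a2=0.000 < 2.074 ≤ a1+…+a3=3.996 → R3 fires; B=13 D=9 S=0
Draw 10: a1=0.000, a2=0.000, a3=3.996, a4=2.367, a5=0.000, a0=6.363; τ=−ln(0.7499)/6.363=0.045 → t=0.445; u2·a0=0.7191·6.363=4.576; a1+…+a3=3.996 < 4.576 ≤ a1+…+a4=6.363 → R4 fires; B=14 D=9 S=0
Draw 11: a1=0.000, a2=0.000, a3=3.996, a4=2.367, a5=0.000, a0=6.363; τ=−ln(0.3915)/6.363=0.147 → t=0.592; u2·a0=0.8177·6.363=5.203; a1+…+a3=3.996 < 5.203 ≤ a1+…+a4=6.363 → R4 fires; B=15 D=9 S=0
Draw 12: a1=0.000, a2=0.000, a3=3.996, a4=2.367, a5=0.000, a0=6.363; τ=−ln(0.0016)/6.363=1.012 → t=1.604 > T=1.43: stop.
At T=1.43: B=15 D=9 S=0; the largest is B.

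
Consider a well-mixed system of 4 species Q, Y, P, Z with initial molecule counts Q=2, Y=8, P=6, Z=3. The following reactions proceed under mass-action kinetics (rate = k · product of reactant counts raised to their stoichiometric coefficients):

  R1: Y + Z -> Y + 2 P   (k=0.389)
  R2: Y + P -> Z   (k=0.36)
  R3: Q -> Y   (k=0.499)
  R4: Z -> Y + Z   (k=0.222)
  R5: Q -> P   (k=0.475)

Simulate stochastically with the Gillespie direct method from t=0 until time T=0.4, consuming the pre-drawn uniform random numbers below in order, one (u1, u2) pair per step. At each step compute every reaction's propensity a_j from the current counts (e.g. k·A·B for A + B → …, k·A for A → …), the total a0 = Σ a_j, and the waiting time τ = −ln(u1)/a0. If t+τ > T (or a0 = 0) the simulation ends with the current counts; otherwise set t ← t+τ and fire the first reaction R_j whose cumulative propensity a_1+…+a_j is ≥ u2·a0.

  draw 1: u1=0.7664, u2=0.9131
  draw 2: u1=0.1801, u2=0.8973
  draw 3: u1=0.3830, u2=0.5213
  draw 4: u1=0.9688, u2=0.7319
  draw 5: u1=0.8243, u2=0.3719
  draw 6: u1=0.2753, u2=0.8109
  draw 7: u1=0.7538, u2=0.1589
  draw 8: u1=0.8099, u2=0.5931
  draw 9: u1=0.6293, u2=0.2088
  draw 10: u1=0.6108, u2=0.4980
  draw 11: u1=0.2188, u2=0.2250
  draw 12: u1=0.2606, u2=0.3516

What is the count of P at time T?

P at T = 8

t=0.000: Q=2 Y=8 P=6 Z=3
Draw 1: a1=9.336, a2=17.280, a3=0.998, a4=0.666, a5=0.950, a0=29.230; τ=−ln(0.7664)/29.230=0.009 → t=0.009; u2·a0=0.9131·29.230=26.690; a1+a2=26.616 < 26.690 ≤ a1+…+a3=27.614 → R3 fires; Q=1 Y=9 P=6 Z=3
Draw 2: a1=10.503, a2=19.440, a3=0.499, a4=0.666, a5=0.475, a0=31.583; τ=−ln(0.1801)/31.583=0.054 → t=0.063; u2·a0=0.8973·31.583=28.339; a1=10.503 < 28.339 ≤ a1+a2=29.943 → R2 fires; Q=1 Y=8 P=5 Z=4
Draw 3: a1=12.448, a2=14.400, a3=0.499, a4=0.888, a5=0.475, a0=28.710; τ=−ln(0.3830)/28.710=0.033 → t=0.097; u2·a0=0.5213·28.710=14.967; a1=12.448 < 14.967 ≤ a1+a2=26.848 → R2 fires; Q=1 Y=7 P=4 Z=5
Draw 4: a1=13.615, a2=10.080, a3=0.499, a4=1.110, a5=0.475, a0=25.779; τ=−ln(0.9688)/25.779=0.001 → t=0.098; u2·a0=0.7319·25.779=18.868; a1=13.615 < 18.868 ≤ a1+a2=23.695 → R2 fires; Q=1 Y=6 P=3 Z=6
Draw 5: a1=14.004, a2=6.480, a3=0.499, a4=1.332, a5=0.475, a0=22.790; τ=−ln(0.8243)/22.790=0.008 → t=0.107; u2·a0=0.3719·22.790=8.476 ≤ a1=14.004 → R1 fires; Q=1 Y=6 P=5 Z=5
Draw 6: a1=11.670, a2=10.800, a3=0.499, a4=1.110, a5=0.475, a0=24.554; τ=−ln(0.2753)/24.554=0.053 → t=0.159; u2·a0=0.8109·24.554=19.911; a1=11.670 < 19.911 ≤ a1+a2=22.470 → R2 fires; Q=1 Y=5 P=4 Z=6
Draw 7: a1=11.670, a2=7.200, a3=0.499, a4=1.332, a5=0.475, a0=21.176; τ=−ln(0.7538)/21.176=0.013 → t=0.172; u2·a0=0.1589·21.176=3.365 ≤ a1=11.670 → R1 fires; Q=1 Y=5 P=6 Z=5
Draw 8: a1=9.725, a2=10.800, a3=0.499, a4=1.110, a5=0.475, a0=22.609; τ=−ln(0.8099)/22.609=0.009 → t=0.182; u2·a0=0.5931·22.609=13.409; a1=9.725 < 13.409 ≤ a1+a2=20.525 → R2 fires; Q=1 Y=4 P=5 Z=6
Draw 9: a1=9.336, a2=7.200, a3=0.499, a4=1.332, a5=0.475, a0=18.842; τ=−ln(0.6293)/18.842=0.025 → t=0.206; u2·a0=0.2088·18.842=3.934 ≤ a1=9.336 → R1 fires; Q=1 Y=4 P=7 Z=5
Draw 10: a1=7.780, a2=10.080, a3=0.499, a4=1.110, a5=0.475, a0=19.944; τ=−ln(0.6108)/19.944=0.025 → t=0.231; u2·a0=0.4980·19.944=9.932; a1=7.780 < 9.932 ≤ a1+a2=17.860 → R2 fires; Q=1 Y=3 P=6 Z=6
Draw 11: a1=7.002, a2=6.480, a3=0.499, a4=1.332, a5=0.475, a0=15.788; τ=−ln(0.2188)/15.788=0.096 → t=0.327; u2·a0=0.2250·15.788=3.552 ≤ a1=7.002 → R1 fires; Q=1 Y=3 P=8 Z=5
Draw 12: a1=5.835, a2=8.640, a3=0.499, a4=1.110, a5=0.475, a0=16.559; τ=−ln(0.2606)/16.559=0.081 → t=0.408 > T=0.4: stop.
Read off P at T=0.4: 8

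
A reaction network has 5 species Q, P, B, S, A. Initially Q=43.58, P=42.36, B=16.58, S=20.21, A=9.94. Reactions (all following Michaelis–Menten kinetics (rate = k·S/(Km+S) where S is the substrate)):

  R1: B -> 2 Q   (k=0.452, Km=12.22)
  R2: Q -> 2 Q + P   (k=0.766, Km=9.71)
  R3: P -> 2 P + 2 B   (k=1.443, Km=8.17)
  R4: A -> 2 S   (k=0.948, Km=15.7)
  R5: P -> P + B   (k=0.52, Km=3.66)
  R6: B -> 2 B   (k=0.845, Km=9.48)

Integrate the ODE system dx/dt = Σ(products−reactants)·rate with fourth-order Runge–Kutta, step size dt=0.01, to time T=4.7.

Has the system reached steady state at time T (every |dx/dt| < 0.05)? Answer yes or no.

Steady state at T: no

RK4 with dt=0.01: 470 steps to T=4.7. Trajectory (selected grid times):
t=0.00: Q=43.58 P=42.36 B=16.58 S=20.21 A=9.94
t=0.52: Q=44.18 P=43.32 B=18.24 S=20.59 A=9.75
t=1.04: Q=44.80 P=44.28 B=19.90 S=20.97 A=9.56
t=1.57: Q=45.43 P=45.26 B=21.61 S=21.34 A=9.37
t=2.09: Q=46.06 P=46.22 B=23.29 S=21.71 A=9.19
t=2.61: Q=46.71 P=47.19 B=24.97 S=22.07 A=9.01
t=3.13: Q=47.35 P=48.16 B=26.67 S=22.43 A=8.83
t=3.66: Q=48.02 P=49.15 B=28.40 S=22.79 A=8.65
t=4.18: Q=48.69 P=50.13 B=30.11 S=23.14 A=8.48
t=4.70: Q=49.36 P=51.11 B=31.82 S=23.48 A=8.31
Rates at T: R1=0.3266, R2=0.6401, R3=1.2441, R4=0.3280, R5=0.4852, R6=0.6510
dx/dt at T (Σ net stoichiometry × rate): Q=+1.2932, P=+1.8842, B=+3.2979, S=+0.6560, A=-0.3280
Largest |dx/dt| is |+3.2979| (B) ≥ 0.05 → not steady.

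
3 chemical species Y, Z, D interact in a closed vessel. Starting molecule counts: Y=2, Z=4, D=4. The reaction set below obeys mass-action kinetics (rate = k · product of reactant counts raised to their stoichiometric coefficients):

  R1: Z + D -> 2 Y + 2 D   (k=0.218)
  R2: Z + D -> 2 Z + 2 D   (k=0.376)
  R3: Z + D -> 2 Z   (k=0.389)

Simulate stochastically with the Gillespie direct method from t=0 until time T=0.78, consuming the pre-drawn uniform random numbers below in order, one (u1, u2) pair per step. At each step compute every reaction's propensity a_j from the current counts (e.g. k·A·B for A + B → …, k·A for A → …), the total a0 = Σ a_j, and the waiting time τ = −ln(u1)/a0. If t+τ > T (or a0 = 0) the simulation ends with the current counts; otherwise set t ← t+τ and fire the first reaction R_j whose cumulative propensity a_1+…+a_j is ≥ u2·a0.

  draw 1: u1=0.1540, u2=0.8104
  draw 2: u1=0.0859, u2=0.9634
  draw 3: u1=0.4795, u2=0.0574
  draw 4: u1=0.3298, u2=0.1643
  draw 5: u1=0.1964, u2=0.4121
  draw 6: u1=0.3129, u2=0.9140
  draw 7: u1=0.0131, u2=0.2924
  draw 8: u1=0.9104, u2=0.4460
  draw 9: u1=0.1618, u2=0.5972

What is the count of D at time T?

D at T = 6

t=0.000: Y=2 Z=4 D=4
Draw 1: a1=3.488, a2=6.016, a3=6.224, a0=15.728; τ=−ln(0.1540)/15.728=0.119 → t=0.119; u2·a0=0.8104·15.728=12.746; a1+a2=9.504 < 12.746 ≤ a1+…+a3=15.728 → R3 fires; Y=2 Z=5 D=3
Draw 2: a1=3.270, a2=5.640, a3=5.835, a0=14.745; τ=−ln(0.0859)/14.745=0.166 → t=0.285; u2·a0=0.9634·14.745=14.205; a1+a2=8.910 < 14.205 ≤ a1+…+a3=14.745 → R3 fires; Y=2 Z=6 D=2
Draw 3: a1=2.616, a2=4.512, a3=4.668, a0=11.796; τ=−ln(0.4795)/11.796=0.062 → t=0.348; u2·a0=0.0574·11.796=0.677 ≤ a1=2.616 → R1 fires; Y=4 Z=5 D=3
Draw 4: a1=3.270, a2=5.640, a3=5.835, a0=14.745; τ=−ln(0.3298)/14.745=0.075 → t=0.423; u2·a0=0.1643·14.745=2.423 ≤ a1=3.270 → R1 fires; Y=6 Z=4 D=4
Draw 5: a1=3.488, a2=6.016, a3=6.224, a0=15.728; τ=−ln(0.1964)/15.728=0.103 → t=0.526; u2·a0=0.4121·15.728=6.482; a1=3.488 < 6.482 ≤ a1+a2=9.504 → R2 fires; Y=6 Z=5 D=5
Draw 6: a1=5.450, a2=9.400, a3=9.725, a0=24.575; τ=−ln(0.3129)/24.575=0.047 → t=0.574; u2·a0=0.9140·24.575=22.462; a1+a2=14.850 < 22.462 ≤ a1+…+a3=24.575 → R3 fires; Y=6 Z=6 D=4
Draw 7: a1=5.232, a2=9.024, a3=9.336, a0=23.592; τ=−ln(0.0131)/23.592=0.184 → t=0.757; u2·a0=0.2924·23.592=6.898; a1=5.232 < 6.898 ≤ a1+a2=14.256 → R2 fires; Y=6 Z=7 D=5
Draw 8: a1=7.630, a2=13.160, a3=13.615, a0=34.405; τ=−ln(0.9104)/34.405=0.003 → t=0.760; u2·a0=0.4460·34.405=15.345; a1=7.630 < 15.345 ≤ a1+a2=20.790 → R2 fires; Y=6 Z=8 D=6
Draw 9: a1=10.464, a2=18.048, a3=18.672, a0=47.184; τ=−ln(0.1618)/47.184=0.039 → t=0.799 > T=0.78: stop.
Read off D at T=0.78: 6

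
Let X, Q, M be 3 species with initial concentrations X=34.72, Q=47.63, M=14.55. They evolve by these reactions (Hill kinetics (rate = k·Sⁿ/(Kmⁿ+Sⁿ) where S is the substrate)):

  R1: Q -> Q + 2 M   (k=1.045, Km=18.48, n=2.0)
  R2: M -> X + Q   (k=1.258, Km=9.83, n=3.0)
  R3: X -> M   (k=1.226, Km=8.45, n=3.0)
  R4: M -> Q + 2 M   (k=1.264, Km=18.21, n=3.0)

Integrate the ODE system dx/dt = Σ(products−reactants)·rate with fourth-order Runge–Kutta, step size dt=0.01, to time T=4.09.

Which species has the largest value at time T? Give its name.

Dominant species at T: Q

RK4 with dt=0.01: 409 steps to T=4.09. Trajectory (selected grid times):
t=0.00: X=34.72 Q=47.63 M=14.55
t=0.45: X=34.62 Q=48.28 M=15.68
t=0.91: X=34.54 Q=49.00 M=16.84
t=1.36: X=34.47 Q=49.74 M=17.99
t=1.82: X=34.42 Q=50.54 M=19.19
t=2.27: X=34.38 Q=51.37 M=20.38
t=2.73: X=34.35 Q=52.25 M=21.62
t=3.18: X=34.33 Q=53.13 M=22.84
t=3.64: X=34.31 Q=54.07 M=24.12
t=4.09: X=34.30 Q=55.01 M=25.38
At T=4.09: X=34.30 Q=55.01 M=25.38; the largest is Q.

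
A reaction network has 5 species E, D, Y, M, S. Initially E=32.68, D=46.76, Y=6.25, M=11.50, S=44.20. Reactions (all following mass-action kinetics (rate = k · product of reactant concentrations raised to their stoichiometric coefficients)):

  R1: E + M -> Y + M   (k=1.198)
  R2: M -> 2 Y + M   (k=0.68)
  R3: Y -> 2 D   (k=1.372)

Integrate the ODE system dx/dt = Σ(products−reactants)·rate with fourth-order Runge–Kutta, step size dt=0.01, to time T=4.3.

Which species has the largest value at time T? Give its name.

Dominant species at T: D

RK4 with dt=0.01: 430 steps to T=4.3. Trajectory (selected grid times):
t=0.00: E=32.68 D=46.76 Y=6.25 M=11.50 S=44.20
t=0.48: E=0.04 D=84.60 Y=27.47 M=11.50 S=44.20
t=0.96: E=0.00 D=115.16 Y=19.74 M=11.50 S=44.20
t=1.43: E=0.00 D=137.79 Y=15.78 M=11.50 S=44.20
t=1.91: E=0.00 D=157.03 Y=13.67 M=11.50 S=44.20
t=2.39: E=0.00 D=174.23 Y=12.57 M=11.50 S=44.20
t=2.87: E=0.00 D=190.38 Y=12.01 M=11.50 S=44.20
t=3.34: E=0.00 D=205.66 Y=11.72 M=11.50 S=44.20
t=3.82: E=0.00 D=220.98 Y=11.56 M=11.50 S=44.20
t=4.30: E=0.00 D=236.15 Y=11.48 M=11.50 S=44.20
At T=4.3: E=0.00 D=236.15 Y=11.48 M=11.50 S=44.20; the largest is D.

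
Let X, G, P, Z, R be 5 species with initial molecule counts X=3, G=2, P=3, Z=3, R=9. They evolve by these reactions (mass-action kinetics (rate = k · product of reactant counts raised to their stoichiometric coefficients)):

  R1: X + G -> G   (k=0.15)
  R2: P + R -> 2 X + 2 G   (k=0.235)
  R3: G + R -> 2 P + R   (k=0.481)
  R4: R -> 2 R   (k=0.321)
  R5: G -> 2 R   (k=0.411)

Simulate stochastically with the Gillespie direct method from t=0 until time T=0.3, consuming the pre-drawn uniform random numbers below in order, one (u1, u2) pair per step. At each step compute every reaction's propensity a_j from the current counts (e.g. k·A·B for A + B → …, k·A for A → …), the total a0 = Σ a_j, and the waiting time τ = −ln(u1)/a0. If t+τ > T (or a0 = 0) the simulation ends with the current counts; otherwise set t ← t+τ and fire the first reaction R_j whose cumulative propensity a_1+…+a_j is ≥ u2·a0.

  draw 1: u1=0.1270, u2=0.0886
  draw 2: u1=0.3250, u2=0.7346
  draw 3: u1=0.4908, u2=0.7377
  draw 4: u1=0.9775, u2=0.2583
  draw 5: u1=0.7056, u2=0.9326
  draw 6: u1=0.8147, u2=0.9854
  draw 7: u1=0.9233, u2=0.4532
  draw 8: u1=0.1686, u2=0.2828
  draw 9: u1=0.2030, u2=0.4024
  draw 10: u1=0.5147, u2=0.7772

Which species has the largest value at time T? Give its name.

t=0.000: X=3 G=2 P=3 Z=3 R=9
Draw 1: a1=0.900, a2=6.345, a3=8.658, a4=2.889, a5=0.822, a0=19.614; τ=−ln(0.1270)/19.614=0.105 → t=0.105; u2·a0=0.0886·19.614=1.738; a1=0.900 < 1.738 ≤ a1+a2=7.245 → R2 fires; X=5 G=4 P=2 Z=3 R=8
Draw 2: a1=3.000, a2=3.760, a3=15.392, a4=2.568, a5=1.644, a0=26.364; τ=−ln(0.3250)/26.364=0.043 → t=0.148; u2·a0=0.7346·26.364=19.367; a1+a2=6.760 < 19.367 ≤ a1+…+a3=22.152 → R3 fires; X=5 G=3 P=4 Z=3 R=8
Draw 3: a1=2.250, a2=7.520, a3=11.544, a4=2.568, a5=1.233, a0=25.115; τ=−ln(0.4908)/25.115=0.028 → t=0.176; u2·a0=0.7377·25.115=18.527; a1+a2=9.770 < 18.527 ≤ a1+…+a3=21.314 → R3 fires; X=5 G=2 P=6 Z=3 R=8
Draw 4: a1=1.500, a2=11.280, a3=7.696, a4=2.568, a5=0.822, a0=23.866; τ=−ln(0.9775)/23.866=0.001 → t=0.177; u2·a0=0.2583·23.866=6.165; a1=1.500 < 6.165 ≤ a1+a2=12.780 → R2 fires; X=7 G=4 P=5 Z=3 R=7
Draw 5: a1=4.200, a2=8.225, a3=13.468, a4=2.247, a5=1.644, a0=29.784; τ=−ln(0.7056)/29.784=0.012 → t=0.189; u2·a0=0.9326·29.784=27.777; a1+…+a3=25.893 < 27.777 ≤ a1+…+a4=28.140 → R4 fires; X=7 G=4 P=5 Z=3 R=8
Draw 6: a1=4.200, a2=9.400, a3=15.392, a4=2.568, a5=1.644, a0=33.204; τ=−ln(0.8147)/33.204=0.006 → t=0.195; u2·a0=0.9854·33.204=32.719; a1+…+a4=31.560 < 32.719 ≤ a1+…+a5=33.204 → R5 fires; X=7 G=3 P=5 Z=3 R=10
Draw 7: a1=3.150, a2=11.750, a3=14.430, a4=3.210, a5=1.233, a0=33.773; τ=−ln(0.9233)/33.773=0.002 → t=0.197; u2·a0=0.4532·33.773=15.306; a1+a2=14.900 < 15.306 ≤ a1+…+a3=29.330 → R3 fires; X=7 G=2 P=7 Z=3 R=10
Draw 8: a1=2.100, a2=16.450, a3=9.620, a4=3.210, a5=0.822, a0=32.202; τ=−ln(0.1686)/32.202=0.055 → t=0.253; u2·a0=0.2828·32.202=9.107; a1=2.100 < 9.107 ≤ a1+a2=18.550 → R2 fires; X=9 G=4 P=6 Z=3 R=9
Draw 9: a1=5.400, a2=12.690, a3=17.316, a4=2.889, a5=1.644, a0=39.939; τ=−ln(0.2030)/39.939=0.040 → t=0.293; u2·a0=0.4024·39.939=16.071; a1=5.400 < 16.071 ≤ a1+a2=18.090 → R2 fires; X=11 G=6 P=5 Z=3 R=8
Draw 10: a1=9.900, a2=9.400, a3=23.088, a4=2.568, a5=2.466, a0=47.422; τ=−ln(0.5147)/47.422=0.014 → t=0.307 > T=0.3: stop.
At T=0.3: X=11 G=6 P=5 Z=3 R=8; the largest is X.

Dominant species at T: X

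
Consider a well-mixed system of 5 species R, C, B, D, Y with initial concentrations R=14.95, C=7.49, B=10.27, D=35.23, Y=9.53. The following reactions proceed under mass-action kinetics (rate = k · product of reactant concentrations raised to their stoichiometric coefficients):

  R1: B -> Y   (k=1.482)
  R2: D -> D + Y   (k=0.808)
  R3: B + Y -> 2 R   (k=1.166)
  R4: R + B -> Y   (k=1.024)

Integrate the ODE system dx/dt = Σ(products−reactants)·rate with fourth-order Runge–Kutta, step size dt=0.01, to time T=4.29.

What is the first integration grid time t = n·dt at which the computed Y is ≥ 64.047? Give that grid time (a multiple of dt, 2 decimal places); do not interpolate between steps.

RK4 with dt=0.01: 429 steps to T=4.29. Trajectory (selected grid times):
t=0.00: R=14.95 C=7.49 B=10.27 D=35.23 Y=9.53
t=0.48: R=18.08 C=7.49 B=0.00 D=35.23 Y=24.86
t=0.95: R=18.08 C=7.49 B=0.00 D=35.23 Y=38.24
t=1.43: R=18.08 C=7.49 B=0.00 D=35.23 Y=51.90
t=1.85: R=18.08 C=7.49 B=0.00 D=35.23 Y=63.86
t=1.86: R=18.08 C=7.49 B=0.00 D=35.23 Y=64.14
t=1.91: R=18.08 C=7.49 B=0.00 D=35.23 Y=65.56
t=2.38: R=18.08 C=7.49 B=0.00 D=35.23 Y=78.94
t=2.86: R=18.08 C=7.49 B=0.00 D=35.23 Y=92.61
t=3.34: R=18.08 C=7.49 B=0.00 D=35.23 Y=106.27
t=3.81: R=18.08 C=7.49 B=0.00 D=35.23 Y=119.65
t=4.29: R=18.08 C=7.49 B=0.00 D=35.23 Y=133.31
Y(1.85)=63.856 < 64.047 but Y(1.86)=64.140 ≥ 64.047, so the first grid time is t=1.86.

Threshold first reached at t = 1.86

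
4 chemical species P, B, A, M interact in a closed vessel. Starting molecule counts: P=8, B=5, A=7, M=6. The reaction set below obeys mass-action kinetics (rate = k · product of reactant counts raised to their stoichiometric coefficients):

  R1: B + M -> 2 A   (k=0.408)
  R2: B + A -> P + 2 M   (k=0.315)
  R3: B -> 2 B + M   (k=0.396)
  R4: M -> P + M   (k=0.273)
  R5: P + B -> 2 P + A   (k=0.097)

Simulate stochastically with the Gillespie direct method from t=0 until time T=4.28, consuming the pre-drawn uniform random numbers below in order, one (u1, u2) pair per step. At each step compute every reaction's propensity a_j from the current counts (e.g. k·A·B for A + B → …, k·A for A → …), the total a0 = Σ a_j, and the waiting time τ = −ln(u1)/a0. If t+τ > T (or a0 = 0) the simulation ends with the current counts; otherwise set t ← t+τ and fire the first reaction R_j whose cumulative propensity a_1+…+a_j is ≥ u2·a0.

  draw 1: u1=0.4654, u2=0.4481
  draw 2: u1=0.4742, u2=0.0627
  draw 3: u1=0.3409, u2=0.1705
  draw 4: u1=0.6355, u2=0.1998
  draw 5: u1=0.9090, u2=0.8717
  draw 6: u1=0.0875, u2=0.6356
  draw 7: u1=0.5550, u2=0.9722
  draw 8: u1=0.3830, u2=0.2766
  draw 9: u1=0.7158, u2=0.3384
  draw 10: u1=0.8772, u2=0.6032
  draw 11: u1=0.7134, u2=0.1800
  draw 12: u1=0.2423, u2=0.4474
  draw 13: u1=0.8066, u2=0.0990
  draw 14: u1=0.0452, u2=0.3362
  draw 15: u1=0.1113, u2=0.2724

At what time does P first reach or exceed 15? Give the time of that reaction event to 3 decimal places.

Threshold first reached at t = 1.480

t=0.000: P=8 B=5 A=7 M=6
Draw 1: a1=12.240, a2=11.025, a3=1.980, a4=1.638, a5=3.880, a0=30.763; τ=−ln(0.4654)/30.763=0.025 → t=0.025; u2·a0=0.4481·30.763=13.785; a1=12.240 < 13.785 ≤ a1+a2=23.265 → R2 fires; P=9 B=4 A=6 M=8
Draw 2: a1=13.056, a2=7.560, a3=1.584, a4=2.184, a5=3.492, a0=27.876; τ=−ln(0.4742)/27.876=0.027 → t=0.052; u2·a0=0.0627·27.876=1.748 ≤ a1=13.056 → R1 fires; P=9 B=3 A=8 M=7
Draw 3: a1=8.568, a2=7.560, a3=1.188, a4=1.911, a5=2.619, a0=21.846; τ=−ln(0.3409)/21.846=0.049 → t=0.101; u2·a0=0.1705·21.846=3.725 ≤ a1=8.568 → R1 fires; P=9 B=2 A=10 M=6
Draw 4: a1=4.896, a2=6.300, a3=0.792, a4=1.638, a5=1.746, a0=15.372; τ=−ln(0.6355)/15.372=0.029 → t=0.130; u2·a0=0.1998·15.372=3.071 ≤ a1=4.896 → R1 fires; P=9 B=1 A=12 M=5
Draw 5: a1=2.040, a2=3.780, a3=0.396, a4=1.365, a5=0.873, a0=8.454; τ=−ln(0.9090)/8.454=0.011 → t=0.142; u2·a0=0.8717·8.454=7.369; a1+…+a3=6.216 < 7.369 ≤ a1+…+a4=7.581 → R4 fires; P=10 B=1 A=12 M=5
Draw 6: a1=2.040, a2=3.780, a3=0.396, a4=1.365, a5=0.970, a0=8.551; τ=−ln(0.0875)/8.551=0.285 → t=0.427; u2·a0=0.6356·8.551=5.435; a1=2.040 < 5.435 ≤ a1+a2=5.820 → R2 fires; P=11 B=0 A=11 M=7
Draw 7: a1=0.000, a2=0.000, a3=0.000, a4=1.911, a5=0.000, a0=1.911; τ=−ln(0.5550)/1.911=0.308 → t=0.735; u2·a0=0.9722·1.911=1.858; a1+…+a3=0.000 < 1.858 ≤ a1+…+a4=1.911 → R4 fires; P=12 B=0 A=11 M=7
Draw 8: a1=0.000, a2=0.000, a3=0.000, a4=1.911, a5=0.000, a0=1.911; τ=−ln(0.3830)/1.911=0.502 → t=1.237; u2·a0=0.2766·1.911=0.529; a1+…+a3=0.000 < 0.529 ≤ a1+…+a4=1.911 → R4 fires; P=13 B=0 A=11 M=7
Draw 9: a1=0.000, a2=0.000, a3=0.000, a4=1.911, a5=0.000, a0=1.911; τ=−ln(0.7158)/1.911=0.175 → t=1.412; u2·a0=0.3384·1.911=0.647; a1+…+a3=0.000 < 0.647 ≤ a1+…+a4=1.911 → R4 fires; P=14 B=0 A=11 M=7
Draw 10: a1=0.000, a2=0.000, a3=0.000, a4=1.911, a5=0.000, a0=1.911; τ=−ln(0.8772)/1.911=0.069 → t=1.480; u2·a0=0.6032·1.911=1.153; a1+…+a3=0.000 < 1.153 ≤ a1+…+a4=1.911 → R4 fires; P=15 B=0 A=11 M=7
Draw 11: a1=0.000, a2=0.000, a3=0.000, a4=1.911, a5=0.000, a0=1.911; τ=−ln(0.7134)/1.911=0.177 → t=1.657; u2·a0=0.1800·1.911=0.344; a1+…+a3=0.000 < 0.344 ≤ a1+…+a4=1.911 → R4 fires; P=16 B=0 A=11 M=7
Draw 12: a1=0.000, a2=0.000, a3=0.000, a4=1.911, a5=0.000, a0=1.911; τ=−ln(0.2423)/1.911=0.742 → t=2.399; u2·a0=0.4474·1.911=0.855; a1+…+a3=0.000 < 0.855 ≤ a1+…+a4=1.911 → R4 fires; P=17 B=0 A=11 M=7
Draw 13: a1=0.000, a2=0.000, a3=0.000, a4=1.911, a5=0.000, a0=1.911; τ=−ln(0.8066)/1.911=0.112 → t=2.511; u2·a0=0.0990·1.911=0.189; a1+…+a3=0.000 < 0.189 ≤ a1+…+a4=1.911 → R4 fires; P=18 B=0 A=11 M=7
Draw 14: a1=0.000, a2=0.000, a3=0.000, a4=1.911, a5=0.000, a0=1.911; τ=−ln(0.0452)/1.911=1.620 → t=4.132; u2·a0=0.3362·1.911=0.642; a1+…+a3=0.000 < 0.642 ≤ a1+…+a4=1.911 → R4 fires; P=19 B=0 A=11 M=7
Draw 15: a1=0.000, a2=0.000, a3=0.000, a4=1.911, a5=0.000, a0=1.911; τ=−ln(0.1113)/1.911=1.149 → t=5.281 > T=4.28: stop.
P first becomes ≥ 15 when it reaches 15 at the event at t=1.480.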